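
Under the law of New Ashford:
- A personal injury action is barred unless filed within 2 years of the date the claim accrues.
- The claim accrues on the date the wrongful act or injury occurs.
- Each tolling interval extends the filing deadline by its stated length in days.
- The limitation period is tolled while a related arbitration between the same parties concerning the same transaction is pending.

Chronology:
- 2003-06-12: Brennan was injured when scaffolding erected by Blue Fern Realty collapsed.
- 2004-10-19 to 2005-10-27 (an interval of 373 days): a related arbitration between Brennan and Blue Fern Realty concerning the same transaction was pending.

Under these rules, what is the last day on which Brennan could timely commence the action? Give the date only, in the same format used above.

The limitation period began to run on 2003-06-12.
2 years from 2003-06-12 is 2005-06-12.
The period was tolled for 373 days by the pending related arbitration (2004-10-19 to 2005-10-27), pushing the deadline to 2006-06-20.

2006-06-20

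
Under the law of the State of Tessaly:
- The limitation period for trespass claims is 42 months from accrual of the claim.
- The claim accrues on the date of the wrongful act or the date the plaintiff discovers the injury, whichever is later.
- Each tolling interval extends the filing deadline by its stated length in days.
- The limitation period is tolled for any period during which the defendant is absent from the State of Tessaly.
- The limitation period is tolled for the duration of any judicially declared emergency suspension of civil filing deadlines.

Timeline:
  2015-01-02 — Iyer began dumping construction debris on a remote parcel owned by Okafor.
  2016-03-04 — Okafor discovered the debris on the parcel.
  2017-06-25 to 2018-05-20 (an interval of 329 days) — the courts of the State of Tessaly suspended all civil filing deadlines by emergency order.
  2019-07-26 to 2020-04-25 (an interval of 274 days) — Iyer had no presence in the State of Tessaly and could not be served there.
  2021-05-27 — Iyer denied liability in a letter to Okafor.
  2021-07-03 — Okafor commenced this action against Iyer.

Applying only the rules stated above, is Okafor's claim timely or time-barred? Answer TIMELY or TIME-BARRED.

TIME-BARRED

Taking the later of the act (2015-01-02) and discovery (2016-03-04), the claim accrued on 2016-03-04.
42 months from 2016-03-04 is 2019-09-04.
The emergency suspension of filing deadlines from 2017-06-25 to 2018-05-20 tolled the period for 329 days, extending the deadline to 2020-07-29.
The period was tolled for 274 days by the defendant's absence from the jurisdiction (2019-07-26 to 2020-04-25), pushing the deadline to 2021-04-29.
The other events in the timeline have no effect on the limitation period under the stated rules.
The 2021-07-03 filing falls after the 2021-04-29 deadline; the claim is time-barred.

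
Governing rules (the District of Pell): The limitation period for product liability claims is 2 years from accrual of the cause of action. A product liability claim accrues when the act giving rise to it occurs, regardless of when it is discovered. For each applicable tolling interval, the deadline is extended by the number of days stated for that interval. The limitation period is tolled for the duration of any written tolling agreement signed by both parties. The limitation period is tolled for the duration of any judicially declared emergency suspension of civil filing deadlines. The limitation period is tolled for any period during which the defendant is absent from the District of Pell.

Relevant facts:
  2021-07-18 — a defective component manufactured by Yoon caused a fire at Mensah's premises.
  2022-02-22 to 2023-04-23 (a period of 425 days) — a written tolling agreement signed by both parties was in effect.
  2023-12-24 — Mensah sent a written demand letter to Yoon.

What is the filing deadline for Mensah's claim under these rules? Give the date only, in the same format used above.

2024-09-15

The cause of action accrued on 2021-07-18, the date of the act.
Adding the 2 years base period to 2021-07-18 gives a deadline of 2023-07-18, before any tolling.
The period was tolled for 425 days by the written tolling agreement (2022-02-22 to 2023-04-23), pushing the deadline to 2024-09-15.
The other events in the timeline have no effect on the limitation period under the stated rules.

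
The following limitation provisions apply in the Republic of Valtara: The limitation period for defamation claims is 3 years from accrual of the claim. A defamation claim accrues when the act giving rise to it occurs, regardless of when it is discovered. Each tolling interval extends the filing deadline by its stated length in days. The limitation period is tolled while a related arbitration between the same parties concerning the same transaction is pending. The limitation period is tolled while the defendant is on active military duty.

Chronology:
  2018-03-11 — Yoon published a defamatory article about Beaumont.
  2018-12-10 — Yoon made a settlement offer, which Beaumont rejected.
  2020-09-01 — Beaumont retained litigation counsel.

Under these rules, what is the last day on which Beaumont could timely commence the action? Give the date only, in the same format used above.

2021-03-11

The limitation period began to run on 2018-03-11.
Adding the 3 years base period to 2018-03-11 gives a deadline of 2021-03-11, before any tolling.
The other events in the timeline have no effect on the limitation period under the stated rules.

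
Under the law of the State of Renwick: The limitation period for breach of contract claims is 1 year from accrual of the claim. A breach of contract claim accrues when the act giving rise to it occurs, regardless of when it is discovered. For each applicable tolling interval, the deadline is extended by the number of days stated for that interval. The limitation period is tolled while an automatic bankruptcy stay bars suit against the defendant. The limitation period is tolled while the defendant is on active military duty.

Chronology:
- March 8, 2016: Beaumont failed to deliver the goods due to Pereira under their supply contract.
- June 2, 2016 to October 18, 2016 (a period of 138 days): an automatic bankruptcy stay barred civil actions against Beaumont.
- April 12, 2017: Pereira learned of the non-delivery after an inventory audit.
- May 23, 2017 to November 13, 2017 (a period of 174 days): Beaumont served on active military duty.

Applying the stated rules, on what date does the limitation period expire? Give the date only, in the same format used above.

January 14, 2018

Accrual is governed by the date of the act, so the period began to run on March 8, 2016; the later discovery on April 12, 2017 is irrelevant under the stated rule.
The untolled deadline — 1 year after March 8, 2016 — is March 8, 2017.
Because the automatic bankruptcy stay ran from June 2, 2016 to October 18, 2016, the deadline is extended by 138 days to July 24, 2017.
The period was tolled for 174 days by the defendant's active military service (May 23, 2017 to November 13, 2017), pushing the deadline to January 14, 2018.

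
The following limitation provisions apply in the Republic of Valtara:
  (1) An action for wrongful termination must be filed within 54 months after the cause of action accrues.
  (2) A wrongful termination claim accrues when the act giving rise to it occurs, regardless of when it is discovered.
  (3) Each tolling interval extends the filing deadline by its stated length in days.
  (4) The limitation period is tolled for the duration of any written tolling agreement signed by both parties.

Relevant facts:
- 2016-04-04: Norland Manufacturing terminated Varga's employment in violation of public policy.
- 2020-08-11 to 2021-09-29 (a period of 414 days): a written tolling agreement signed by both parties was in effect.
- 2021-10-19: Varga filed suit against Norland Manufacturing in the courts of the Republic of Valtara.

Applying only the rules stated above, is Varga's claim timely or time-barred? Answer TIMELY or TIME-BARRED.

TIMELY

The limitation period began to run on 2016-04-04.
54 months from 2016-04-04 is 2020-10-04.
Because the written tolling agreement ran from 2020-08-11 to 2021-09-29, the deadline is extended by 414 days to 2021-11-22.
The 2021-10-19 filing precedes the 2021-11-22 deadline; the claim is timely.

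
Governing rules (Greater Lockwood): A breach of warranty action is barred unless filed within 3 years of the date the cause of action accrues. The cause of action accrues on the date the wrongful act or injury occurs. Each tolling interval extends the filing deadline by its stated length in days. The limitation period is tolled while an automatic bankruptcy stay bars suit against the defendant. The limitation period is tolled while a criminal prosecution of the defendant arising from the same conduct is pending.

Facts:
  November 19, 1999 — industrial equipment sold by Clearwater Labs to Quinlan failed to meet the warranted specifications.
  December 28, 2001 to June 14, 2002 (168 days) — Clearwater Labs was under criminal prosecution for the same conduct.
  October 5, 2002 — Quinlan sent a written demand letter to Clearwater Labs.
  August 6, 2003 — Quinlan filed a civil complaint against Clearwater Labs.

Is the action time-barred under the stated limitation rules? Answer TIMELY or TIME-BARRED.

TIME-BARRED

The claim accrued on November 19, 1999, when the wrongful act occurred.
The untolled deadline — 3 years after November 19, 1999 — is November 19, 2002.
The pending criminal prosecution from December 28, 2001 to June 14, 2002 tolled the period for 168 days, extending the deadline to May 6, 2003.
Nothing else in the chronology tolls or restarts the period.
Quinlan filed on August 6, 2003, after the May 6, 2003 deadline, so the action is time-barred.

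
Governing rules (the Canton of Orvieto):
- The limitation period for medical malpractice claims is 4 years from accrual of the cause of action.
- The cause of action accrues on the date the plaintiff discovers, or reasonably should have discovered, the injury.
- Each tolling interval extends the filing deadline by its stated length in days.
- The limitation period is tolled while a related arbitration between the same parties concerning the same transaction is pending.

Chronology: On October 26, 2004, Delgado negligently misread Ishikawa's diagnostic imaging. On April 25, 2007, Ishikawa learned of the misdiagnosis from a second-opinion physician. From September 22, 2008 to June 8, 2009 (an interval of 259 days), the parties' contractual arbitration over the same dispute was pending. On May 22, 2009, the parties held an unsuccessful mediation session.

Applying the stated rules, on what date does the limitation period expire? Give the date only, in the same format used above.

January 9, 2012

The claim did not accrue until Ishikawa discovered the injury on April 25, 2007; the October 26, 2004 act date does not start the clock under the stated rule.
The untolled deadline — 4 years after April 25, 2007 — is April 25, 2011.
The period was tolled for 259 days by the pending related arbitration (September 22, 2008 to June 8, 2009), pushing the deadline to January 9, 2012.
Nothing else in the chronology tolls or restarts the period.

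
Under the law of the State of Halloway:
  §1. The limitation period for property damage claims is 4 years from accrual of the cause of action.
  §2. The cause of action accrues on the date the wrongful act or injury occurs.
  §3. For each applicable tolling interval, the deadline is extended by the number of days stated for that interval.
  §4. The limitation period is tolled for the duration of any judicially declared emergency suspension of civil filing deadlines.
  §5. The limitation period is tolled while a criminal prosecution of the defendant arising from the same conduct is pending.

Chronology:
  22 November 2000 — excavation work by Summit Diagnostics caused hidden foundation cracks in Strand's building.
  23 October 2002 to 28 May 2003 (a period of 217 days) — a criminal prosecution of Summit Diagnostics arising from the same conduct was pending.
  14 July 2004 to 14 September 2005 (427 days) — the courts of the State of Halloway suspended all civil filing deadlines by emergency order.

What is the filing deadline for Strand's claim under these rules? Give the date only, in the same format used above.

28 August 2006

The limitation period began to run on 22 November 2000.
Adding the 4 years base period to 22 November 2000 gives a deadline of 22 November 2004, before any tolling.
Because the pending criminal prosecution ran from 23 October 2002 to 28 May 2003, the deadline is extended by 217 days to 27 June 2005.
The emergency suspension of filing deadlines from 14 July 2004 to 14 September 2005 tolled the period for 427 days, extending the deadline to 28 August 2006.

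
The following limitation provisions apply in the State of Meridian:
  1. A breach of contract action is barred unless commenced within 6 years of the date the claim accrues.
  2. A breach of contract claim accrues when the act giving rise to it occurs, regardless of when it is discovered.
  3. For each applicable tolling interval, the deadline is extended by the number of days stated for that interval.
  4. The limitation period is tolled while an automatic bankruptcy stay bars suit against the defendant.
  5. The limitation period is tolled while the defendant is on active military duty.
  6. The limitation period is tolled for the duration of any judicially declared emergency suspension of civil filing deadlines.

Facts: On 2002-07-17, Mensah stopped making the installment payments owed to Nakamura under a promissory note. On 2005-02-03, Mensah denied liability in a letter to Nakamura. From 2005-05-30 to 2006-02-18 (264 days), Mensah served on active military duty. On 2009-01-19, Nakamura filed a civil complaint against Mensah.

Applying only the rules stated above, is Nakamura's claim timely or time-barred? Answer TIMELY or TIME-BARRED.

TIMELY

The limitation period began to run on 2002-07-17.
The untolled deadline — 6 years after 2002-07-17 — is 2008-07-17.
The defendant's active military service from 2005-05-30 to 2006-02-18 tolled the period for 264 days, extending the deadline to 2009-04-07.
The other events in the timeline have no effect on the limitation period under the stated rules.
The 2009-01-19 filing precedes the 2009-04-07 deadline; the claim is timely.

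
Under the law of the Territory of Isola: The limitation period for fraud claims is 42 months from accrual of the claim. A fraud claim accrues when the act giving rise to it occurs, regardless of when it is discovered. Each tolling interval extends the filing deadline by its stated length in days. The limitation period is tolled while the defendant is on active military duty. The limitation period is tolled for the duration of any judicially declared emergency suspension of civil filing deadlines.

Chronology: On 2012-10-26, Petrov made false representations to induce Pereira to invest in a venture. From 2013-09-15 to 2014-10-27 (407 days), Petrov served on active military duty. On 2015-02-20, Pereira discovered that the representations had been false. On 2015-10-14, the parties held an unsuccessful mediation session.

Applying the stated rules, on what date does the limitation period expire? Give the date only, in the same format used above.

2017-06-07

Because the rule ties accrual to occurrence, the claim accrued on 2012-10-26, not on the 2015-02-20 discovery date.
The untolled deadline — 42 months after 2012-10-26 — is 2016-04-26.
The period was tolled for 407 days by the defendant's active military service (2013-09-15 to 2014-10-27), pushing the deadline to 2017-06-07.
The other events in the timeline have no effect on the limitation period under the stated rules.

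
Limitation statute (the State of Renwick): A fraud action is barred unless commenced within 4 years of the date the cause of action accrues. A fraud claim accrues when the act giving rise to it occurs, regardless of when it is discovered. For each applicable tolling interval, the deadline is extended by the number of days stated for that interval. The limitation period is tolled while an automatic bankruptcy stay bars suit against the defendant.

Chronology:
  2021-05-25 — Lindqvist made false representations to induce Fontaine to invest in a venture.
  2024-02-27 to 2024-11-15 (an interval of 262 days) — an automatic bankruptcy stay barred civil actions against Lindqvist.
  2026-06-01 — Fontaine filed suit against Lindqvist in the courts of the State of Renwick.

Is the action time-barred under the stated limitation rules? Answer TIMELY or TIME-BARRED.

The claim accrued on 2021-05-25, when the wrongful act occurred.
4 years from 2021-05-25 is 2025-05-25.
Because the automatic bankruptcy stay ran from 2024-02-27 to 2024-11-15, the deadline is extended by 262 days to 2026-02-11.
Filing on 2026-06-01 missed the 2026-02-11 deadline — the action is time-barred.

TIME-BARRED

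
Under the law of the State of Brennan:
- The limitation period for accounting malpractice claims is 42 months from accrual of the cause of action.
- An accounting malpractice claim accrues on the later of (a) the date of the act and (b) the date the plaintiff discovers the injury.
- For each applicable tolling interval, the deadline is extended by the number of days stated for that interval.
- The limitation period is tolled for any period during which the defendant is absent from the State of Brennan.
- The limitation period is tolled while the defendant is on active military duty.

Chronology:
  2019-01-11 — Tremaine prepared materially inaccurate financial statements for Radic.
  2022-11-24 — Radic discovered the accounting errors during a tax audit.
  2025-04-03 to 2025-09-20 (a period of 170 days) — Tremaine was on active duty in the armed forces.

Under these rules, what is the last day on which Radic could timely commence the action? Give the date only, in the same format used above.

Taking the later of the act (2019-01-11) and discovery (2022-11-24), the claim accrued on 2022-11-24.
Adding the 42 months base period to 2022-11-24 gives a deadline of 2026-05-24, before any tolling.
Because the defendant's active military service ran from 2025-04-03 to 2025-09-20, the deadline is extended by 170 days to 2026-11-10.

2026-11-10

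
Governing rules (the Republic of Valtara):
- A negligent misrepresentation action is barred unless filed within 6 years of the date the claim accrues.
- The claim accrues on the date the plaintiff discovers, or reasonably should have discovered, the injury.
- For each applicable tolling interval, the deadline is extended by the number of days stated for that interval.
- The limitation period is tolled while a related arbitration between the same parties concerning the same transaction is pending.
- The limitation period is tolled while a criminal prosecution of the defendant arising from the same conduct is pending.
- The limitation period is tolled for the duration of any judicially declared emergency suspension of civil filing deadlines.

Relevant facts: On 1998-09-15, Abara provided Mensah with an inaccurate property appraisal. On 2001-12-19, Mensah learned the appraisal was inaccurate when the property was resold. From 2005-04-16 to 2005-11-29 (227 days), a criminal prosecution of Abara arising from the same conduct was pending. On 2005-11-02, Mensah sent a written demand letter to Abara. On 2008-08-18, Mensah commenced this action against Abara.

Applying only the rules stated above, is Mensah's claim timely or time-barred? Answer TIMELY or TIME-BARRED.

Accrual is tied to discovery, so the period began on 2001-12-19 rather than on 1998-09-15 when the act occurred.
Adding the 6 years base period to 2001-12-19 gives a deadline of 2007-12-19, before any tolling.
The period was tolled for 227 days by the pending criminal prosecution (2005-04-16 to 2005-11-29), pushing the deadline to 2008-08-02.
Nothing else in the chronology tolls or restarts the period.
The 2008-08-18 filing falls after the 2008-08-02 deadline; the claim is time-barred.

TIME-BARRED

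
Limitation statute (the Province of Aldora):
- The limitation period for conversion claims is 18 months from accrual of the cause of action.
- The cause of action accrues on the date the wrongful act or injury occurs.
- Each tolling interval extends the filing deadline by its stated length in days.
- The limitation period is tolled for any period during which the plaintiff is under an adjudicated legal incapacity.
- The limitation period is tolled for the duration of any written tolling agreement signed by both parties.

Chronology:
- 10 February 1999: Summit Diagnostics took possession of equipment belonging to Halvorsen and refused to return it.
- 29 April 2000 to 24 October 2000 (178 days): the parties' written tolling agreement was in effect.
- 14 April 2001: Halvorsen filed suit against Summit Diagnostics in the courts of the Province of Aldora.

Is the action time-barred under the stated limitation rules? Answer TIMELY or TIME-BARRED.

TIME-BARRED

The cause of action accrued on 10 February 1999, the date of the act.
18 months from 10 February 1999 is 10 August 2000.
The period was tolled for 178 days by the written tolling agreement (29 April 2000 to 24 October 2000), pushing the deadline to 4 February 2001.
Halvorsen filed on 14 April 2001, after the 4 February 2001 deadline, so the action is time-barred.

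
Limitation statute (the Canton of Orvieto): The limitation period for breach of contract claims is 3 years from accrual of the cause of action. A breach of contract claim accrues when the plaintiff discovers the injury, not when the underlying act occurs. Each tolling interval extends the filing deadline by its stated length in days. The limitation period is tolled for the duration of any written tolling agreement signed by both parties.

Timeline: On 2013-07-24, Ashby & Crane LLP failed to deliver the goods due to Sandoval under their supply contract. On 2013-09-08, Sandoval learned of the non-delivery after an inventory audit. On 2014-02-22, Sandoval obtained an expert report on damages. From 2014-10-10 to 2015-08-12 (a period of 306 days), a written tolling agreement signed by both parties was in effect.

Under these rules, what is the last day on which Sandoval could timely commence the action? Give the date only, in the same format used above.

Under the discovery rule, the claim accrued on 2013-09-08, when Sandoval discovered the injury — not on the 2013-07-24 date of the underlying act.
3 years from 2013-09-08 is 2016-09-08.
Because the written tolling agreement ran from 2014-10-10 to 2015-08-12, the deadline is extended by 306 days to 2017-07-11.
None of the other events listed affects the running of the period under the stated rules.

2017-07-11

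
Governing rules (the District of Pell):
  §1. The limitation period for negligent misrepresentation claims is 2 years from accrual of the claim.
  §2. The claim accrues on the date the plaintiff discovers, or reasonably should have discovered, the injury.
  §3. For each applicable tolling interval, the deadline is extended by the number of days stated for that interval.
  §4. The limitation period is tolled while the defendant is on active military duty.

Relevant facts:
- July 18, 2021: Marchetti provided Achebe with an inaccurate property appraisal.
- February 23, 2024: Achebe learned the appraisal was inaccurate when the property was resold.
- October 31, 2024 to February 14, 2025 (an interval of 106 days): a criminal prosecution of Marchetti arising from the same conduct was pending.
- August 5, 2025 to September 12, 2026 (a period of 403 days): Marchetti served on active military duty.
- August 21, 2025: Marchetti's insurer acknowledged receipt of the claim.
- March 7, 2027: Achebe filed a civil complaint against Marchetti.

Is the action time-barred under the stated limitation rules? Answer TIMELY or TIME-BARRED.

Accrual is tied to discovery, so the period began on February 23, 2024 rather than on July 18, 2021 when the act occurred.
The untolled deadline — 2 years after February 23, 2024 — is February 23, 2026.
The period was tolled for 403 days by the defendant's active military service (August 5, 2025 to September 12, 2026), pushing the deadline to April 2, 2027.
Although a criminal prosecution ran from October 31, 2024 to February 14, 2025, the stated rules do not make that a tolling event, so it is disregarded.
The other events in the timeline have no effect on the limitation period under the stated rules.
Filing on March 7, 2027 beat the April 2, 2027 deadline — the action is timely.

TIMELY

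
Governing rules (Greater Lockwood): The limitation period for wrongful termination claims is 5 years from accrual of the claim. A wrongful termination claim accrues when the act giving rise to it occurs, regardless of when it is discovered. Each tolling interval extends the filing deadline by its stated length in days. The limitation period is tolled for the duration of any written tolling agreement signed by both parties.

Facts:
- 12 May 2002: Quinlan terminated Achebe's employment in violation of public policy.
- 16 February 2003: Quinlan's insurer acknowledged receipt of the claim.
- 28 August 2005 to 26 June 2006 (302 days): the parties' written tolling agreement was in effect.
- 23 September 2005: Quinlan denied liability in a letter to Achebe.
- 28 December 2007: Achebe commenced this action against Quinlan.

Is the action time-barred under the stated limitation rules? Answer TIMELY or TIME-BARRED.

TIMELY

The claim accrued on 12 May 2002, when the wrongful act occurred.
The untolled deadline — 5 years after 12 May 2002 — is 12 May 2007.
Because the written tolling agreement ran from 28 August 2005 to 26 June 2006, the deadline is extended by 302 days to 9 March 2008.
None of the other events listed affects the running of the period under the stated rules.
Filing on 28 December 2007 beat the 9 March 2008 deadline — the action is timely.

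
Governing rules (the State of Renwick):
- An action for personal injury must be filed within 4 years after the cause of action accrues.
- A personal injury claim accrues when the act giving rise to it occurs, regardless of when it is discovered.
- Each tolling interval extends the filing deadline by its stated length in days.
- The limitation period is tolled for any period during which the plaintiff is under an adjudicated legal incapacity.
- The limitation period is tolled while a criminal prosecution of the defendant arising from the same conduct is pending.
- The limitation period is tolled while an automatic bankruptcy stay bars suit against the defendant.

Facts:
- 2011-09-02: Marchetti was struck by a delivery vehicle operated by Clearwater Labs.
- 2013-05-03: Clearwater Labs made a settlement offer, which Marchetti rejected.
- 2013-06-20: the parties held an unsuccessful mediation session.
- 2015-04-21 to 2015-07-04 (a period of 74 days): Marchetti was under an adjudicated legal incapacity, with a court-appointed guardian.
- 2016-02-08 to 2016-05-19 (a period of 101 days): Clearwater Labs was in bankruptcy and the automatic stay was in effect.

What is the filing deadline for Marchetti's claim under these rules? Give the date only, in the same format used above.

2015-11-15

The limitation period began to run on 2011-09-02.
4 years from 2011-09-02 is 2015-09-02.
Because the plaintiff's legal incapacity ran from 2015-04-21 to 2015-07-04, the deadline is extended by 74 days to 2015-11-15.
The automatic bankruptcy stay starting 2016-02-08 came too late — the period had run on 2015-11-15 — and so does not extend the deadline.
The other events in the timeline have no effect on the limitation period under the stated rules.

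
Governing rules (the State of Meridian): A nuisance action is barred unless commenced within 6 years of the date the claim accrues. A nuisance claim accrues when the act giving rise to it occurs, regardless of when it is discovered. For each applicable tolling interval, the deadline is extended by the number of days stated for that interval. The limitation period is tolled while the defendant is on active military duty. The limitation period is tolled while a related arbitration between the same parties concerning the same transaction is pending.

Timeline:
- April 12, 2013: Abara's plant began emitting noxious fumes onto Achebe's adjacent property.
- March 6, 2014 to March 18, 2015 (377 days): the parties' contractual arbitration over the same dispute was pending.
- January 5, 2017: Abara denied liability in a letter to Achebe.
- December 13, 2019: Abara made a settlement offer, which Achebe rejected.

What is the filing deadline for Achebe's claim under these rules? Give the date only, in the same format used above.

April 23, 2020

The claim accrued on April 12, 2013, the date of the act.
Adding the 6 years base period to April 12, 2013 gives a deadline of April 12, 2019, before any tolling.
Because the pending related arbitration ran from March 6, 2014 to March 18, 2015, the deadline is extended by 377 days to April 23, 2020.
None of the other events listed affects the running of the period under the stated rules.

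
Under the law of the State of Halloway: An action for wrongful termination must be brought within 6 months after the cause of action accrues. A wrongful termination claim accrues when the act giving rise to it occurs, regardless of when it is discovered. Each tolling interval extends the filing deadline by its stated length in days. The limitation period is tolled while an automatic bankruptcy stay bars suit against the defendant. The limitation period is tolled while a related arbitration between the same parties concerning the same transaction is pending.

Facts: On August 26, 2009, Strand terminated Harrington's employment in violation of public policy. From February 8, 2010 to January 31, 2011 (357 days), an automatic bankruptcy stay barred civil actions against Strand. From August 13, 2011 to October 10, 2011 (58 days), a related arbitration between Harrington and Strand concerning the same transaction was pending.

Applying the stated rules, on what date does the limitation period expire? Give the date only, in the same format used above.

The cause of action accrued on August 26, 2009, the date of the act.
Adding the 6 months base period to August 26, 2009 gives a deadline of February 26, 2010, before any tolling.
The period was tolled for 357 days by the automatic bankruptcy stay (February 8, 2010 to January 31, 2011), pushing the deadline to February 18, 2011.
The pending related arbitration starting August 13, 2011 came too late — the period had run on February 18, 2011 — and so does not extend the deadline.

February 18, 2011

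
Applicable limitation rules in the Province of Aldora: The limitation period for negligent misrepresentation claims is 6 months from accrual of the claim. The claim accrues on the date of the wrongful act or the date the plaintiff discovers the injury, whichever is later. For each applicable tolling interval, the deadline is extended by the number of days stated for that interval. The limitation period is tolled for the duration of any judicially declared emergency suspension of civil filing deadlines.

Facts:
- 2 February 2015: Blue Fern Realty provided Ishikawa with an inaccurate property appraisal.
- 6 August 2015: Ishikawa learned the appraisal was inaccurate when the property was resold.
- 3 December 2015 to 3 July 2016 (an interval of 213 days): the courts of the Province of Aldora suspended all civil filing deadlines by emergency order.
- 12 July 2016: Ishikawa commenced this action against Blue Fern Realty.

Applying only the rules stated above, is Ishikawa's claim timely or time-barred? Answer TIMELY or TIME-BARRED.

TIMELY

Because discovery on 6 August 2015 post-dates the 2 February 2015 act, accrual under the later-of rule falls on 6 August 2015.
6 months from 6 August 2015 is 6 February 2016.
The emergency suspension of filing deadlines from 3 December 2015 to 3 July 2016 tolled the period for 213 days, extending the deadline to 6 September 2016.
The 12 July 2016 filing precedes the 6 September 2016 deadline; the claim is timely.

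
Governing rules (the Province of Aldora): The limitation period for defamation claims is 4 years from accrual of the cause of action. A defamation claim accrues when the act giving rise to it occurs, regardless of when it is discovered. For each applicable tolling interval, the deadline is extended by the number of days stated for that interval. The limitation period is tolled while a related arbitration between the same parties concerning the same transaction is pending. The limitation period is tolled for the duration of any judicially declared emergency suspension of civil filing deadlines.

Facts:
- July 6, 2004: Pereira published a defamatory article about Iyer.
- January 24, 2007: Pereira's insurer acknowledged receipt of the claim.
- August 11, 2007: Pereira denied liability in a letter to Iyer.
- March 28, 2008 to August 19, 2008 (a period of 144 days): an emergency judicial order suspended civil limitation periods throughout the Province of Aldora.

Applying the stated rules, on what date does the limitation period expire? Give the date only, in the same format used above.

The cause of action accrued on July 6, 2004, the date of the act.
4 years from July 6, 2004 is July 6, 2008.
The emergency suspension of filing deadlines from March 28, 2008 to August 19, 2008 tolled the period for 144 days, extending the deadline to November 27, 2008.
Nothing else in the chronology tolls or restarts the period.

November 27, 2008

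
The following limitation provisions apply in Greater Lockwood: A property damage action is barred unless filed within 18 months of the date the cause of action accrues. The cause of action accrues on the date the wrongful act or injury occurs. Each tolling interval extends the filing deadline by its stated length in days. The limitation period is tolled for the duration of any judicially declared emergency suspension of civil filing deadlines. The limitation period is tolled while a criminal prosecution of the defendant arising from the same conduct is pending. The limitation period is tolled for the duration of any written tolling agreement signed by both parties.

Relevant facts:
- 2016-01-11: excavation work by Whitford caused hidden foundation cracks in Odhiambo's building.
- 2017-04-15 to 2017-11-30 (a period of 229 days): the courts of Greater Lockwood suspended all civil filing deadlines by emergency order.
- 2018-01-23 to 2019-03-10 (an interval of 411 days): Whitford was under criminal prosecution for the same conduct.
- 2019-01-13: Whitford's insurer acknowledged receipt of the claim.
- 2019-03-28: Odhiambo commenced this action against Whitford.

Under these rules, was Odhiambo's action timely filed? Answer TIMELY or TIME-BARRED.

TIMELY

The limitation period began to run on 2016-01-11.
Adding the 18 months base period to 2016-01-11 gives a deadline of 2017-07-11, before any tolling.
Because the emergency suspension of filing deadlines ran from 2017-04-15 to 2017-11-30, the deadline is extended by 229 days to 2018-02-25.
Because the pending criminal prosecution ran from 2018-01-23 to 2019-03-10, the deadline is extended by 411 days to 2019-04-12.
None of the other events listed affects the running of the period under the stated rules.
Filing on 2019-03-28 beat the 2019-04-12 deadline — the action is timely.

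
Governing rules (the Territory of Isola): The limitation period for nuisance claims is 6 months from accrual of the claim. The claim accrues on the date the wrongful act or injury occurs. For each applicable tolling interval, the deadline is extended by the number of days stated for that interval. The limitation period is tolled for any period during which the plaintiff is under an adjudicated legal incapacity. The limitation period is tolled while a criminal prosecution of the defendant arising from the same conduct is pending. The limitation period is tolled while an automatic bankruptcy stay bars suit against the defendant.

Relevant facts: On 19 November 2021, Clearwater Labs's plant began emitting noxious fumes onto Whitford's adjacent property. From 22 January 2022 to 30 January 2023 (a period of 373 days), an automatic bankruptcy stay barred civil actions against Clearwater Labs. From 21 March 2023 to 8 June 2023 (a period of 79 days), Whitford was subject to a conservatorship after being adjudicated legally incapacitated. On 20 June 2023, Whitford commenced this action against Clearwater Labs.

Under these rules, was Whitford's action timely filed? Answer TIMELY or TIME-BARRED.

TIMELY

The claim accrued on 19 November 2021, the date of the act.
6 months from 19 November 2021 is 19 May 2022.
The period was tolled for 373 days by the automatic bankruptcy stay (22 January 2022 to 30 January 2023), pushing the deadline to 27 May 2023.
The period was tolled for 79 days by the plaintiff's legal incapacity (21 March 2023 to 8 June 2023), pushing the deadline to 14 August 2023.
Whitford filed on 20 June 2023, before the 14 August 2023 deadline, so the action is timely.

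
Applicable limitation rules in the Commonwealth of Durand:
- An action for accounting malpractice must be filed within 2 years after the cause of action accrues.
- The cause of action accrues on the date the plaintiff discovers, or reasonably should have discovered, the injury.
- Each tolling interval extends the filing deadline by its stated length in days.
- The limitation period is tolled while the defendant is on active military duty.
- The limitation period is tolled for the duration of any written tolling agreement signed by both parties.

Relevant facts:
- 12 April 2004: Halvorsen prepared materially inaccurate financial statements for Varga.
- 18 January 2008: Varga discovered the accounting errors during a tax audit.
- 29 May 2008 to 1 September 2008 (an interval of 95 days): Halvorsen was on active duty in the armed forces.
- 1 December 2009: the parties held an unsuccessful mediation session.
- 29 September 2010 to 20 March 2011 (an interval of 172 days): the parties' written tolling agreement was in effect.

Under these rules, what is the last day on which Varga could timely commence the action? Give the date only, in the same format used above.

The claim did not accrue until Varga discovered the injury on 18 January 2008; the 12 April 2004 act date does not start the clock under the stated rule.
2 years from 18 January 2008 is 18 January 2010.
The defendant's active military service from 29 May 2008 to 1 September 2008 tolled the period for 95 days, extending the deadline to 23 April 2010.
The written tolling agreement from 29 September 2010 to 20 March 2011 began after the period had already run on 23 April 2010, so it has no tolling effect.
The other events in the timeline have no effect on the limitation period under the stated rules.

23 April 2010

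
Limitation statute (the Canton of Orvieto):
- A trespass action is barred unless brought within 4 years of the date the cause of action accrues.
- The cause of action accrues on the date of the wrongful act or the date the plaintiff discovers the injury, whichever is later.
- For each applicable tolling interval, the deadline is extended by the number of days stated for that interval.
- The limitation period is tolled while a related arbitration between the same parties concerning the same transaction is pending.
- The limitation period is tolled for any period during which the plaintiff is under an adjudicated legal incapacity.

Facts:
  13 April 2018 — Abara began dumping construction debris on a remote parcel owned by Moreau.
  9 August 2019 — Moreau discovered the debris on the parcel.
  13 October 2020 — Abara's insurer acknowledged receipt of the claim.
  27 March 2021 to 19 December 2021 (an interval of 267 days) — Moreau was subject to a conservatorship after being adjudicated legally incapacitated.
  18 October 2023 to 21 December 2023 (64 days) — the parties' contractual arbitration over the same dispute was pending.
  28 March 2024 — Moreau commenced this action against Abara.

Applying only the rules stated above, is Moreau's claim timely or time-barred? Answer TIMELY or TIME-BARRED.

Because discovery on 9 August 2019 post-dates the 13 April 2018 act, accrual under the later-of rule falls on 9 August 2019.
The untolled deadline — 4 years after 9 August 2019 — is 9 August 2023.
The plaintiff's legal incapacity from 27 March 2021 to 19 December 2021 tolled the period for 267 days, extending the deadline to 2 May 2024.
The pending related arbitration from 18 October 2023 to 21 December 2023 tolled the period for 64 days, extending the deadline to 5 July 2024.
None of the other events listed affects the running of the period under the stated rules.
Moreau filed on 28 March 2024, before the 5 July 2024 deadline, so the action is timely.

TIMELY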